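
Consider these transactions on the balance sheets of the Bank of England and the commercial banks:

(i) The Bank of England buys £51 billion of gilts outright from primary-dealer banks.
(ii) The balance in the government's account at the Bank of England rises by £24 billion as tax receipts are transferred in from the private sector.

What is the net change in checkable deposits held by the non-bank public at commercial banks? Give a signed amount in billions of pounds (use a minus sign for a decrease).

-£24 billion

OMO purchase (from banks) £51 billion: the counterparty is a bank, so public deposits are unchanged → 0.
Government account inflow £24 billion: non-bank counterparties' bank balances fall → −£24B.
Net: 0 − 24 = -£24 billion.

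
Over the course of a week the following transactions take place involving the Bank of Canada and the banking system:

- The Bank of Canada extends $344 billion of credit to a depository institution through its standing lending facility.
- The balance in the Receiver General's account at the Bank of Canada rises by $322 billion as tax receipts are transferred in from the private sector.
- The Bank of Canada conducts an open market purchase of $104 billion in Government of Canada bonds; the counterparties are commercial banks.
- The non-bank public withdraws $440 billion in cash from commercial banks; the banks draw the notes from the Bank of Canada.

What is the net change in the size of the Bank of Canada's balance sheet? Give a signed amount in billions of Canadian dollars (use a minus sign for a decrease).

Discount-window loan $344 billion: a Bank of Canada asset is acquired → +$344B.
Government account inflow $322 billion: only the composition of liabilities changes → 0.
OMO purchase (from banks) $104 billion: a Bank of Canada asset is acquired → +$104B.
Currency withdrawal $440 billion: only the composition of liabilities changes → 0.
Net: 344 + 0 + 104 + 0 = +$448 billion.

+$448 billion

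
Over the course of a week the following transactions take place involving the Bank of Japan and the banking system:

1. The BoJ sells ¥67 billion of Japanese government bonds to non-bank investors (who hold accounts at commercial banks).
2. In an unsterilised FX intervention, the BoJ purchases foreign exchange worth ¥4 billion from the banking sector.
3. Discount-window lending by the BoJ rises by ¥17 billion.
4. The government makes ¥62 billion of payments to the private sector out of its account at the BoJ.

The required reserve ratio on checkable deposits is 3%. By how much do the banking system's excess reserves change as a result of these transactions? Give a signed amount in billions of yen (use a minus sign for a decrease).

Asset sale (to non-banks) ¥67 billion: reserves −¥67B, deposits −¥67B.
FX purchase ¥4 billion: reserves +¥4B, deposits 0.
Discount-window loan ¥17 billion: reserves +¥17B, deposits 0.
Government spending ¥62 billion: reserves +¥62B, deposits +¥62B.
Totals: Δreserves = +¥16B, Δdeposits = −¥5B.
Δrequired reserves = 3% × −¥5B = −¥0.15B.
Δexcess reserves = Δreserves − Δrequired = +¥16B − (−¥0.15B) = +¥16.15 billion.

+¥16.15 billion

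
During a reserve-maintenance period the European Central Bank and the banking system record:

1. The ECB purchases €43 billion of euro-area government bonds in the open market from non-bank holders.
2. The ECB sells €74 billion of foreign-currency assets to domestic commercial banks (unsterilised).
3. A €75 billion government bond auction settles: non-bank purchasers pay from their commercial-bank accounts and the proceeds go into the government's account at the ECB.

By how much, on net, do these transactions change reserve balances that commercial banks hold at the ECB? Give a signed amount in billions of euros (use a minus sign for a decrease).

ECB balance sheet:
  Assets:      Securities +€43B, Foreign assets −€74B
  Liabilities: Bank reserves −€106B, Government deposits +€75B
Commercial banking system:
  Assets:      Reserves at CB −€106B, Foreign assets +€74B
  Liabilities: Checkable deposits −€32B
So the change in reserve balances that commercial banks hold at the ECB is -€106 billion.

-€106 billion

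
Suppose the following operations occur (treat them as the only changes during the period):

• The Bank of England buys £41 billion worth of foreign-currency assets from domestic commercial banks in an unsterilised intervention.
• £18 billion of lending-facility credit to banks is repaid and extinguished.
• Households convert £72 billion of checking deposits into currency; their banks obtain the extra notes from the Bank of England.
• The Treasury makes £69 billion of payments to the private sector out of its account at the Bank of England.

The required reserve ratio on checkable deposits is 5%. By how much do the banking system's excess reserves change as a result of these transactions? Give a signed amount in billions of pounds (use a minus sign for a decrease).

FX purchase £41 billion: reserves +£41B, deposits 0.
Discount-window repayment £18 billion: reserves −£18B, deposits 0.
Currency withdrawal £72 billion: reserves −£72B, deposits −£72B.
Government spending £69 billion: reserves +£69B, deposits +£69B.
Totals: Δreserves = +£20B, Δdeposits = −£3B.
Δrequired reserves = 5% × −£3B = −£0.15B.
Δexcess reserves = Δreserves − Δrequired = +£20B − (−£0.15B) = +£20.15 billion.

+£20.15 billion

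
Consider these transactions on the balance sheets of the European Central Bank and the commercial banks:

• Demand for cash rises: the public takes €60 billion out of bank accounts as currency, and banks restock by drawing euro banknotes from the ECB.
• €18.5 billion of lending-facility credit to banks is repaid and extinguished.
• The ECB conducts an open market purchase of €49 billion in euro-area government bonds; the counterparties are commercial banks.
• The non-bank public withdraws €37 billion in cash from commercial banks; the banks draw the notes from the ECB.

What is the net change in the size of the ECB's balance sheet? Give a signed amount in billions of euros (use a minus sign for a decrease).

ECB balance sheet:
  Assets:      Securities +€49B, Loans to banks −€18.5B
  Liabilities: Bank reserves −€66.5B, Currency in circulation +€97B
Commercial banking system:
  Assets:      Reserves at CB −€66.5B, Securities −€49B
  Liabilities: Checkable deposits −€97B, Borrowings from CB −€18.5B
Change in total ECB assets = +€30.5 billion.

+€30.5 billion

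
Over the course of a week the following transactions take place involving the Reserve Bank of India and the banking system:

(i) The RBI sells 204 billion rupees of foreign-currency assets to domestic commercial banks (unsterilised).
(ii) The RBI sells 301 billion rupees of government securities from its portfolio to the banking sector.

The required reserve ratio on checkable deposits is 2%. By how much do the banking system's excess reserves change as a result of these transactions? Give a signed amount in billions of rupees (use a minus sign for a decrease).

-505 billion

FX sale 204 billion rupees: reserves −204B, deposits 0.
OMO sale (to banks) 301 billion rupees: reserves −301B, deposits 0.
Totals: Δreserves = −505B, Δdeposits = 0.
Δrequired reserves = 2% × 0 = 0.
Δexcess reserves = Δreserves − Δrequired = −505B − (0) = -505 billion.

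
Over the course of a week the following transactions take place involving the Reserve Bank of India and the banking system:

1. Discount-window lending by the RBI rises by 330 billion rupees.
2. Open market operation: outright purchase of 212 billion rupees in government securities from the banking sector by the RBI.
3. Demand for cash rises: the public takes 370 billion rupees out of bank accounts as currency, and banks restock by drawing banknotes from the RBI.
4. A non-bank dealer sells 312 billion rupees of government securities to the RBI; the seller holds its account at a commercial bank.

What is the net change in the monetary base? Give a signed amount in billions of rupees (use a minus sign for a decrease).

Discount-window loan 330 billion rupees: RBI balance sheet expands → +330B.
OMO purchase (from banks) 212 billion rupees: RBI balance sheet expands → +212B.
Currency withdrawal 370 billion rupees: just a shift between currency and reserves — both are base money → 0.
Asset purchase (from non-banks) 312 billion rupees: RBI balance sheet expands → +312B.
Net: 330 + 212 + 0 + 312 = +854 billion.

+854 billion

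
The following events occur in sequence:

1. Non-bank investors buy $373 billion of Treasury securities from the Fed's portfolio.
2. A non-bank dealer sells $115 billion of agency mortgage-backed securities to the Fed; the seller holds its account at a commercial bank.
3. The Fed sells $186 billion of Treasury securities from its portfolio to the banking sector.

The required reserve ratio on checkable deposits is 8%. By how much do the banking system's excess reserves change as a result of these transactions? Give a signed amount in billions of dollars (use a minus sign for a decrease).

-$423.36 billion

Asset sale (to non-banks) $373 billion: reserves −$373B, deposits −$373B.
Asset purchase (from non-banks) $115 billion: reserves +$115B, deposits +$115B.
OMO sale (to banks) $186 billion: reserves −$186B, deposits 0.
Totals: Δreserves = −$444B, Δdeposits = −$258B.
Δrequired reserves = 8% × −$258B = −$20.64B.
Δexcess reserves = Δreserves − Δrequired = −$444B − (−$20.64B) = -$423.36 billion.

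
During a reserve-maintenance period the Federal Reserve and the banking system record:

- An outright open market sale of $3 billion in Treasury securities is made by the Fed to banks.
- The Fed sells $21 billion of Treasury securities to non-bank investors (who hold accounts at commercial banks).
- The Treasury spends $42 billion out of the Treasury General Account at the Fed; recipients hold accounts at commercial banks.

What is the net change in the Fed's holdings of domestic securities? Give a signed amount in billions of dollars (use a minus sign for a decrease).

-$24 billion

Fed balance sheet:
  Assets:      Securities −$24B
  Liabilities: Bank reserves +$18B, Government deposits −$42B
Commercial banking system:
  Assets:      Reserves at CB +$18B, Securities +$3B
  Liabilities: Checkable deposits +$21B
So the change in the Fed's holdings of domestic securities is -$24 billion.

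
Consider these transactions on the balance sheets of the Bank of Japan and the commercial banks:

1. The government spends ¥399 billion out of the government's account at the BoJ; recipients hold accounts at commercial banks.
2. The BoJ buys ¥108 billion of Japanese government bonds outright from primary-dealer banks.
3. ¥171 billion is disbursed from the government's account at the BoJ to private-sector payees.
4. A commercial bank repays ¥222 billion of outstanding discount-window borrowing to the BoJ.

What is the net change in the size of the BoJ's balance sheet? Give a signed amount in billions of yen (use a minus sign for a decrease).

Government spending ¥399 billion: only the composition of liabilities changes → 0.
OMO purchase (from banks) ¥108 billion: a BoJ asset is acquired → +¥108B.
Government spending ¥171 billion: only the composition of liabilities changes → 0.
Discount-window repayment ¥222 billion: a BoJ asset is shed → −¥222B.
Net: 0 + 108 + 0 − 222 = -¥114 billion.

-¥114 billion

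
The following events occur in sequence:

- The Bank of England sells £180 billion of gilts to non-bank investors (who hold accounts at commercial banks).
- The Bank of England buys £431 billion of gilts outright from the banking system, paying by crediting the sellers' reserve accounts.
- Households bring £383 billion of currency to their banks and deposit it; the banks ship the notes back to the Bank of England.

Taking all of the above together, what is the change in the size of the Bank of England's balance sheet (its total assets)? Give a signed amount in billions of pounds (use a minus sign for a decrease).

+£251 billion

Asset sale (to non-banks) £180 billion: a Bank of England asset is shed → −£180B.
OMO purchase (from banks) £431 billion: a Bank of England asset is acquired → +£431B.
Currency deposit £383 billion: only the composition of liabilities changes → 0.
Net: −180 + 431 + 0 = +£251 billion.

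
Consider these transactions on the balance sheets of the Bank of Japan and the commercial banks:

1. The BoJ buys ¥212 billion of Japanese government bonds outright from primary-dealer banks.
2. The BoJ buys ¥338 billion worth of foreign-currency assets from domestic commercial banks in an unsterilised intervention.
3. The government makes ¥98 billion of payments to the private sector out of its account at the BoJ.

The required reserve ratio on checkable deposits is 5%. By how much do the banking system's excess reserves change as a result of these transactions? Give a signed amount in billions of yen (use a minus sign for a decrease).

OMO purchase (from banks) ¥212 billion: reserves +¥212B, deposits 0.
FX purchase ¥338 billion: reserves +¥338B, deposits 0.
Government spending ¥98 billion: reserves +¥98B, deposits +¥98B.
Totals: Δreserves = +¥648B, Δdeposits = +¥98B.
Δrequired reserves = 5% × +¥98B = +¥4.9B.
Δexcess reserves = Δreserves − Δrequired = +¥648B − (+¥4.9B) = +¥643.1 billion.

+¥643.1 billion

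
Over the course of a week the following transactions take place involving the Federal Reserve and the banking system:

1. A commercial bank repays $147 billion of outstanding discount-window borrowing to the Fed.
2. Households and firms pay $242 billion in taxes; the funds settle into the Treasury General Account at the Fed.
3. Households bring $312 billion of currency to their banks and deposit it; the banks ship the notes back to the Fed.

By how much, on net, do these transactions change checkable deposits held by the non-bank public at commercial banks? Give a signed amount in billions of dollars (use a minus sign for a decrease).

+$70 billion

Fed balance sheet:
  Assets:      Loans to banks −$147B
  Liabilities: Bank reserves −$77B, Currency in circulation −$312B, Government deposits +$242B
Commercial banking system:
  Assets:      Reserves at CB −$77B
  Liabilities: Checkable deposits +$70B, Borrowings from CB −$147B
So the change in checkable deposits held by the non-bank public at commercial banks is +$70 billion.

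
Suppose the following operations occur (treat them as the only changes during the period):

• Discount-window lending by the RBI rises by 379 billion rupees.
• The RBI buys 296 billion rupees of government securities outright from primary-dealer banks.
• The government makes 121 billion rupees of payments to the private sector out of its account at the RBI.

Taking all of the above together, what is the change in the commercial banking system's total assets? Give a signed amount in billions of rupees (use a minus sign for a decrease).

+500 billion

Discount-window loan 379 billion rupees: bank balance sheets expand → +379B.
OMO purchase (from banks) 296 billion rupees: just an asset swap on bank balance sheets → 0.
Government spending 121 billion rupees: bank balance sheets expand → +121B.
Net: 379 + 0 + 121 = +500 billion.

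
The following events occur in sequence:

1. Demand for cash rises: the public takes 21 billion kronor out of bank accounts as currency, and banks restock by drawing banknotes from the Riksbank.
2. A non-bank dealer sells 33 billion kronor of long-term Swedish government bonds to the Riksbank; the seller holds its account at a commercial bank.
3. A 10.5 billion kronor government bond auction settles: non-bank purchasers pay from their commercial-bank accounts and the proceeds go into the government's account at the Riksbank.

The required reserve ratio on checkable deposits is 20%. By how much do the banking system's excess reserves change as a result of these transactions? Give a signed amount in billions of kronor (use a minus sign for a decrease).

+1.2 billion

Currency withdrawal 21 billion kronor: reserves −21B, deposits −21B.
Asset purchase (from non-banks) 33 billion kronor: reserves +33B, deposits +33B.
Government account inflow 10.5 billion kronor: reserves −10.5B, deposits −10.5B.
Totals: Δreserves = +1.5B, Δdeposits = +1.5B.
Δrequired reserves = 20% × +1.5B = +0.3B.
Δexcess reserves = Δreserves − Δrequired = +1.5B − (+0.3B) = +1.2 billion.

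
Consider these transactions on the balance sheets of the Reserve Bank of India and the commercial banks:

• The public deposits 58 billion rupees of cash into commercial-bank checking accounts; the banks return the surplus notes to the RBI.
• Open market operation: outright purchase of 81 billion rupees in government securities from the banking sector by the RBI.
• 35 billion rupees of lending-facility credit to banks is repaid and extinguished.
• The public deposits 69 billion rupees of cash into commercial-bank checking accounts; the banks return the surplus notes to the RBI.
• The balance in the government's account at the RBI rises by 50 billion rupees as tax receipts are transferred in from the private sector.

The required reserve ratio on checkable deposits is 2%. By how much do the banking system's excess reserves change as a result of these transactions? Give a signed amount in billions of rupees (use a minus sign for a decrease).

+121.46 billion

Currency deposit 58 billion rupees: reserves +58B, deposits +58B.
OMO purchase (from banks) 81 billion rupees: reserves +81B, deposits 0.
Discount-window repayment 35 billion rupees: reserves −35B, deposits 0.
Currency deposit 69 billion rupees: reserves +69B, deposits +69B.
Government account inflow 50 billion rupees: reserves −50B, deposits −50B.
Totals: Δreserves = +123B, Δdeposits = +77B.
Δrequired reserves = 2% × +77B = +1.54B.
Δexcess reserves = Δreserves − Δrequired = +123B − (+1.54B) = +121.46 billion.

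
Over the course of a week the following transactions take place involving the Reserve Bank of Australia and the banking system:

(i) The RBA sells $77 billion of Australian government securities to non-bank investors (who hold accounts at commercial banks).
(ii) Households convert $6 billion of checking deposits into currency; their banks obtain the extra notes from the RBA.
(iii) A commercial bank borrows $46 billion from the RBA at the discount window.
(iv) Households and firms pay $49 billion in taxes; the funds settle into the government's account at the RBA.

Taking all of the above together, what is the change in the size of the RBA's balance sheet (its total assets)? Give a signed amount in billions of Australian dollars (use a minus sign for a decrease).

Asset sale (to non-banks) $77 billion: an RBA asset is shed → −$77B.
Currency withdrawal $6 billion: only the composition of liabilities changes → 0.
Discount-window loan $46 billion: an RBA asset is acquired → +$46B.
Government account inflow $49 billion: only the composition of liabilities changes → 0.
Net: −77 + 0 + 46 + 0 = -$31 billion.

-$31 billion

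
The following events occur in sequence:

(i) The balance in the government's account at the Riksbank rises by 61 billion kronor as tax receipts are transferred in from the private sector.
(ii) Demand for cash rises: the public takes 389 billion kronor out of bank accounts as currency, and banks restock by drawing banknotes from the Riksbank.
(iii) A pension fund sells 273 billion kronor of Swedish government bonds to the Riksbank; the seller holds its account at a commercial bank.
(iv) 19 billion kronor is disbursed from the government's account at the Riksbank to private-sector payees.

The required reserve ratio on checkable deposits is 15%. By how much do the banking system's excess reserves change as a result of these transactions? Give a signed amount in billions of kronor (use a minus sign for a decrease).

Government account inflow 61 billion kronor: reserves −61B, deposits −61B.
Currency withdrawal 389 billion kronor: reserves −389B, deposits −389B.
Asset purchase (from non-banks) 273 billion kronor: reserves +273B, deposits +273B.
Government spending 19 billion kronor: reserves +19B, deposits +19B.
Totals: Δreserves = −158B, Δdeposits = −158B.
Δrequired reserves = 15% × −158B = −23.7B.
Δexcess reserves = Δreserves − Δrequired = −158B − (−23.7B) = -134.3 billion.

-134.3 billion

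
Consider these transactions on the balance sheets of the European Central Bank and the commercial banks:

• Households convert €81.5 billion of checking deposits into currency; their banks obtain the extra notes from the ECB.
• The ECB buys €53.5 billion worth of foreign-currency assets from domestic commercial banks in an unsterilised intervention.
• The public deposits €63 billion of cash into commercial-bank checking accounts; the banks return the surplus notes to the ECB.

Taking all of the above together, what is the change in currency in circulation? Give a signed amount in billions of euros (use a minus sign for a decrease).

Currency withdrawal €81.5 billion: notes leave the central bank → +€81.5B.
FX purchase €53.5 billion: no currency enters or leaves circulation → 0.
Currency deposit €63 billion: notes return to the central bank → −€63B.
Net: 81.5 + 0 − 63 = +€18.5 billion.

+€18.5 billion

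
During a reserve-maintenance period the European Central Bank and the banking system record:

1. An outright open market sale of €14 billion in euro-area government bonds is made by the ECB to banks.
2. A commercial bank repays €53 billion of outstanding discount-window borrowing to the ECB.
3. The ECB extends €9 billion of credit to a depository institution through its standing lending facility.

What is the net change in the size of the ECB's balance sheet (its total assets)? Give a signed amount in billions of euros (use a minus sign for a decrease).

OMO sale (to banks) €14 billion: an ECB asset is shed → −€14B.
Discount-window repayment €53 billion: an ECB asset is shed → −€53B.
Discount-window loan €9 billion: an ECB asset is acquired → +€9B.
Net: −14 − 53 + 9 = -€58 billion.

-€58 billion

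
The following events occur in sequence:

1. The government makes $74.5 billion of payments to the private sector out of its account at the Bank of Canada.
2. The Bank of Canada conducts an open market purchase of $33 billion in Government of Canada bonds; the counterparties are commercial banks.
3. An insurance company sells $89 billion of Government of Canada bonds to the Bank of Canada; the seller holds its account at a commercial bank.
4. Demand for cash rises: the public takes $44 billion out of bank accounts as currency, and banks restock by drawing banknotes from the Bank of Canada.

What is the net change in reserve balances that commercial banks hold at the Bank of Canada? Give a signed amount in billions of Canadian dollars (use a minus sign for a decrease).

Bank of Canada balance sheet:
  Assets:      Securities +$122B
  Liabilities: Bank reserves +$152.5B, Currency in circulation +$44B, Government deposits −$74.5B
Commercial banking system:
  Assets:      Reserves at CB +$152.5B, Securities −$33B
  Liabilities: Checkable deposits +$119.5B
So the change in reserve balances that commercial banks hold at the Bank of Canada is +$152.5 billion.

+$152.5 billion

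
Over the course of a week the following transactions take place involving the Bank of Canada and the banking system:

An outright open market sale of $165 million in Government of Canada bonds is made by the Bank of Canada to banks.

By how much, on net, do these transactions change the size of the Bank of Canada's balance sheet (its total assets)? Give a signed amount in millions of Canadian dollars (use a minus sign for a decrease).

Bank of Canada balance sheet:
  Assets:      Securities −$165M
  Liabilities: Bank reserves −$165M
Commercial banking system:
  Assets:      Reserves at CB −$165M, Securities +$165M
  Liabilities: no change
Change in total Bank of Canada assets = -$165 million.

-$165 million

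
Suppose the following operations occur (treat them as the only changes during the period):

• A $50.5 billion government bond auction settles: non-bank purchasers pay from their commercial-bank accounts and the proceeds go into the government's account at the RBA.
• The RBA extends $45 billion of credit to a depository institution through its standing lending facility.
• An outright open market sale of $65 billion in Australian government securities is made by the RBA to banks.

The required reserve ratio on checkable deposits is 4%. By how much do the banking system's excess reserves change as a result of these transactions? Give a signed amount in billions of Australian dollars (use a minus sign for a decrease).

-$68.48 billion

Government account inflow $50.5 billion: reserves −$50.5B, deposits −$50.5B.
Discount-window loan $45 billion: reserves +$45B, deposits 0.
OMO sale (to banks) $65 billion: reserves −$65B, deposits 0.
Totals: Δreserves = −$70.5B, Δdeposits = −$50.5B.
Δrequired reserves = 4% × −$50.5B = −$2.02B.
Δexcess reserves = Δreserves − Δrequired = −$70.5B − (−$2.02B) = -$68.48 billion.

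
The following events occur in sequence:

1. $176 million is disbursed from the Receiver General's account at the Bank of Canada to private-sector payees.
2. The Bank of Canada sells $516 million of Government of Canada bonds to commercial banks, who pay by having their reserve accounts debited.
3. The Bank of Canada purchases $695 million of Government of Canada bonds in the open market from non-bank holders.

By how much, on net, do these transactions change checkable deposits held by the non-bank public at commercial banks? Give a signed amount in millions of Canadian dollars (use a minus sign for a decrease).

Government spending $176 million: non-bank counterparties' bank balances rise → +$176M.
OMO sale (to banks) $516 million: the counterparty is a bank, so public deposits are unchanged → 0.
Asset purchase (from non-banks) $695 million: non-bank counterparties' bank balances rise → +$695M.
Net: 176 + 0 + 695 = +$871 million.

+$871 million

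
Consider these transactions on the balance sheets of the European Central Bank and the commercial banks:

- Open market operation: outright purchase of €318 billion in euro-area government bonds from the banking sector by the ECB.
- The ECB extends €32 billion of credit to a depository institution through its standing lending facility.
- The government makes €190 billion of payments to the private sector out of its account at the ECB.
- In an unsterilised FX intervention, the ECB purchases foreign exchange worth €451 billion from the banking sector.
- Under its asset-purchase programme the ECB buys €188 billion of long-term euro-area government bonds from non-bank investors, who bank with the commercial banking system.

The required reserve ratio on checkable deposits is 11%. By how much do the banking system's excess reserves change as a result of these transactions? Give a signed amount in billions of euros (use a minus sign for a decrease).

OMO purchase (from banks) €318 billion: reserves +€318B, deposits 0.
Discount-window loan €32 billion: reserves +€32B, deposits 0.
Government spending €190 billion: reserves +€190B, deposits +€190B.
FX purchase €451 billion: reserves +€451B, deposits 0.
Asset purchase (from non-banks) €188 billion: reserves +€188B, deposits +€188B.
Totals: Δreserves = +€1179B, Δdeposits = +€378B.
Δrequired reserves = 11% × +€378B = +€41.58B.
Δexcess reserves = Δreserves − Δrequired = +€1179B − (+€41.58B) = +€1137.42 billion.

+€1137.42 billion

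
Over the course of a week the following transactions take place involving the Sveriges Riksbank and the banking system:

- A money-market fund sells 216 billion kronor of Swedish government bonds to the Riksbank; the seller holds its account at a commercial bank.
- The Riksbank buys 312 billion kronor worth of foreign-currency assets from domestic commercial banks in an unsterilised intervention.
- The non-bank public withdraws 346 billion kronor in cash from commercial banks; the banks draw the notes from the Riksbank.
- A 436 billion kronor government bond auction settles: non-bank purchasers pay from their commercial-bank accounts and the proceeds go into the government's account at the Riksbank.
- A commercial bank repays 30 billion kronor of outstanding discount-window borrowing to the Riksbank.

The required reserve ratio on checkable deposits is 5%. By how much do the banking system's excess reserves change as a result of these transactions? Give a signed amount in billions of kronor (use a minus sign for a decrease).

Asset purchase (from non-banks) 216 billion kronor: reserves +216B, deposits +216B.
FX purchase 312 billion kronor: reserves +312B, deposits 0.
Currency withdrawal 346 billion kronor: reserves −346B, deposits −346B.
Government account inflow 436 billion kronor: reserves −436B, deposits −436B.
Discount-window repayment 30 billion kronor: reserves −30B, deposits 0.
Totals: Δreserves = −284B, Δdeposits = −566B.
Δrequired reserves = 5% × −566B = −28.3B.
Δexcess reserves = Δreserves − Δrequired = −284B − (−28.3B) = -255.7 billion.

-255.7 billion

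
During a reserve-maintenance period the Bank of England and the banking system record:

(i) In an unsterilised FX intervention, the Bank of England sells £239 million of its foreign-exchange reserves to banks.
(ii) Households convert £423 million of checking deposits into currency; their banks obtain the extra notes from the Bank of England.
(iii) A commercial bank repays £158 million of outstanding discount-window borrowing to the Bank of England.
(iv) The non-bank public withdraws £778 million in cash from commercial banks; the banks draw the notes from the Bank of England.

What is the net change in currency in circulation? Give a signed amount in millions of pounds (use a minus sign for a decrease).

+£1201 million

Bank of England balance sheet:
  Assets:      Loans to banks −£158M, Foreign assets −£239M
  Liabilities: Bank reserves −£1598M, Currency in circulation +£1201M
Commercial banking system:
  Assets:      Reserves at CB −£1598M, Foreign assets +£239M
  Liabilities: Checkable deposits −£1201M, Borrowings from CB −£158M
So the change in currency in circulation is +£1201 million.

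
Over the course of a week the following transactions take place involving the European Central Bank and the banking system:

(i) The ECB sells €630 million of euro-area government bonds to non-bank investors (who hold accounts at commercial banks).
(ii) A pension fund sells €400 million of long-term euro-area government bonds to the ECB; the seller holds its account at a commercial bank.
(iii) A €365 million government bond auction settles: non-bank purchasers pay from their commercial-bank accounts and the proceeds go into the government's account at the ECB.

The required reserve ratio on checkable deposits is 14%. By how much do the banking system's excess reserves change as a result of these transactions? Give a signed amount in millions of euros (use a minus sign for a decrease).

-€511.7 million

Asset sale (to non-banks) €630 million: reserves −€630M, deposits −€630M.
Asset purchase (from non-banks) €400 million: reserves +€400M, deposits +€400M.
Government account inflow €365 million: reserves −€365M, deposits −€365M.
Totals: Δreserves = −€595M, Δdeposits = −€595M.
Δrequired reserves = 14% × −€595M = −€83.3M.
Δexcess reserves = Δreserves − Δrequired = −€595M − (−€83.3M) = -€511.7 million.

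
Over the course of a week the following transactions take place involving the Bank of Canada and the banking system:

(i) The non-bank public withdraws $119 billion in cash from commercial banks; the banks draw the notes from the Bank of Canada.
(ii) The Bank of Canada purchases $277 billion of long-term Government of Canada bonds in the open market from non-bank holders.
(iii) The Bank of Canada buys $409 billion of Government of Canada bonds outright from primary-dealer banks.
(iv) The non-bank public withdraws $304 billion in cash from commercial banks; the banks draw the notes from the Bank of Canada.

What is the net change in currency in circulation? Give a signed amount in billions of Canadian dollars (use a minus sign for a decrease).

Currency withdrawal $119 billion: notes leave the central bank → +$119B.
Asset purchase (from non-banks) $277 billion: no currency enters or leaves circulation → 0.
OMO purchase (from banks) $409 billion: no currency enters or leaves circulation → 0.
Currency withdrawal $304 billion: notes leave the central bank → +$304B.
Net: 119 + 0 + 0 + 304 = +$423 billion.

+$423 billion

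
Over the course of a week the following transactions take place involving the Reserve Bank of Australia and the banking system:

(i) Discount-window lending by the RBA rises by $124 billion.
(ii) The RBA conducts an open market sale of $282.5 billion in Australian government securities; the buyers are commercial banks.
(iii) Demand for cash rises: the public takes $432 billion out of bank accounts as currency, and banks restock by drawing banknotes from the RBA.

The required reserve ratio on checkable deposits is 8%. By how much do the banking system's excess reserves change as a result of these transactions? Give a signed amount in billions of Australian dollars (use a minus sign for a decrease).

Discount-window loan $124 billion: reserves +$124B, deposits 0.
OMO sale (to banks) $282.5 billion: reserves −$282.5B, deposits 0.
Currency withdrawal $432 billion: reserves −$432B, deposits −$432B.
Totals: Δreserves = −$590.5B, Δdeposits = −$432B.
Δrequired reserves = 8% × −$432B = −$34.56B.
Δexcess reserves = Δreserves − Δrequired = −$590.5B − (−$34.56B) = -$555.94 billion.

-$555.94 billion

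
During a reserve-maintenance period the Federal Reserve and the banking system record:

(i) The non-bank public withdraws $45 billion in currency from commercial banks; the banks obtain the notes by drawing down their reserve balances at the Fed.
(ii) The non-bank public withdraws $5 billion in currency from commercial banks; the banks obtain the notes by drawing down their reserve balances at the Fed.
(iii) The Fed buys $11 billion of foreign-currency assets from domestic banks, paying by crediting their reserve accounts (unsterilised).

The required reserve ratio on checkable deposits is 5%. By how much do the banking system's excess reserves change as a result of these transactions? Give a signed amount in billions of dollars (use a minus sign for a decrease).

-$36.5 billion

Currency withdrawal $45 billion: reserves −$45B, deposits −$45B.
Currency withdrawal $5 billion: reserves −$5B, deposits −$5B.
FX purchase $11 billion: reserves +$11B, deposits 0.
Totals: Δreserves = −$39B, Δdeposits = −$50B.
Δrequired reserves = 5% × −$50B = −$2.5B.
Δexcess reserves = Δreserves − Δrequired = −$39B − (−$2.5B) = -$36.5 billion.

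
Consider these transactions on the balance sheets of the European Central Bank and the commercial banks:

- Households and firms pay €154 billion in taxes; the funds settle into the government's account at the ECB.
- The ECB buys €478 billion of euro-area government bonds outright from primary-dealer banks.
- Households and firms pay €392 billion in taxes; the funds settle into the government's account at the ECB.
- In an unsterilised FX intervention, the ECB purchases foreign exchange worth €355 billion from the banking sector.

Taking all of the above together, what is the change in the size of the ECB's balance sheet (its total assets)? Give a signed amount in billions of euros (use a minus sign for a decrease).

+€833 billion

ECB balance sheet:
  Assets:      Securities +€478B, Foreign assets +€355B
  Liabilities: Bank reserves +€287B, Government deposits +€546B
Commercial banking system:
  Assets:      Reserves at CB +€287B, Securities −€478B, Foreign assets −€355B
  Liabilities: Checkable deposits −€546B
Change in total ECB assets = +€833 billion.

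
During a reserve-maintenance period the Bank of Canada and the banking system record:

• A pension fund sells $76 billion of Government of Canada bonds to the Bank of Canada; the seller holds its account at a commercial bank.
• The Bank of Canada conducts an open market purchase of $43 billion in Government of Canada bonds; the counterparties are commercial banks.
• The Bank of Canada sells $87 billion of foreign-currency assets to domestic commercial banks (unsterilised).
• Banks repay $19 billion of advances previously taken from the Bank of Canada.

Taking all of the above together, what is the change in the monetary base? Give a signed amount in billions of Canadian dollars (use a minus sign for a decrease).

Asset purchase (from non-banks) $76 billion: Bank of Canada balance sheet expands → +$76B.
OMO purchase (from banks) $43 billion: Bank of Canada balance sheet expands → +$43B.
FX sale $87 billion: Bank of Canada balance sheet contracts → −$87B.
Discount-window repayment $19 billion: Bank of Canada balance sheet contracts → −$19B.
Net: 76 + 43 − 87 − 19 = +$13 billion.

+$13 billion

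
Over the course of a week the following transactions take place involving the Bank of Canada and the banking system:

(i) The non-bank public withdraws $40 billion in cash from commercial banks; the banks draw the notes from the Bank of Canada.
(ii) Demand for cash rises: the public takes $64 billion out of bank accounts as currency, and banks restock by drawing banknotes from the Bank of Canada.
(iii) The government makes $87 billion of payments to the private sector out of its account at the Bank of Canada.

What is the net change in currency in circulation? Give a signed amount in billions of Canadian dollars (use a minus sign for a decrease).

Bank of Canada balance sheet:
  Assets:      no change
  Liabilities: Bank reserves −$17B, Currency in circulation +$104B, Government deposits −$87B
So the change in currency in circulation is +$104 billion.

+$104 billion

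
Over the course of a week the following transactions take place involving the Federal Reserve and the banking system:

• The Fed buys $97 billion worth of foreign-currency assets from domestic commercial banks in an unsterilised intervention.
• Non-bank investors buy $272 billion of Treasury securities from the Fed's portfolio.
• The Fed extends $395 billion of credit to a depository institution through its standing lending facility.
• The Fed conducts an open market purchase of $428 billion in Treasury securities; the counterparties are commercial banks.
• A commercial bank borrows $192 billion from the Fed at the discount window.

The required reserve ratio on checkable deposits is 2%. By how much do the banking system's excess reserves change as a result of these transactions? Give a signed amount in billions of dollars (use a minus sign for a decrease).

FX purchase $97 billion: reserves +$97B, deposits 0.
Asset sale (to non-banks) $272 billion: reserves −$272B, deposits −$272B.
Discount-window loan $395 billion: reserves +$395B, deposits 0.
OMO purchase (from banks) $428 billion: reserves +$428B, deposits 0.
Discount-window loan $192 billion: reserves +$192B, deposits 0.
Totals: Δreserves = +$840B, Δdeposits = −$272B.
Δrequired reserves = 2% × −$272B = −$5.44B.
Δexcess reserves = Δreserves − Δrequired = +$840B − (−$5.44B) = +$845.44 billion.

+$845.44 billion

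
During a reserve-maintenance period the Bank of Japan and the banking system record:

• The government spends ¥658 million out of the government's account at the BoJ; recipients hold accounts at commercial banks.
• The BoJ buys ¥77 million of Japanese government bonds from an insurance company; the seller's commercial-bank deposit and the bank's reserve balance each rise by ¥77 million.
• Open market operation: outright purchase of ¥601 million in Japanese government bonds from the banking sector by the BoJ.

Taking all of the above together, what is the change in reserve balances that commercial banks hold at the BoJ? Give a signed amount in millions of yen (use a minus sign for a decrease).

+¥1336 million

BoJ balance sheet:
  Assets:      Securities +¥678M
  Liabilities: Bank reserves +¥1336M, Government deposits −¥658M
So the change in reserve balances that commercial banks hold at the BoJ is +¥1336 million.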